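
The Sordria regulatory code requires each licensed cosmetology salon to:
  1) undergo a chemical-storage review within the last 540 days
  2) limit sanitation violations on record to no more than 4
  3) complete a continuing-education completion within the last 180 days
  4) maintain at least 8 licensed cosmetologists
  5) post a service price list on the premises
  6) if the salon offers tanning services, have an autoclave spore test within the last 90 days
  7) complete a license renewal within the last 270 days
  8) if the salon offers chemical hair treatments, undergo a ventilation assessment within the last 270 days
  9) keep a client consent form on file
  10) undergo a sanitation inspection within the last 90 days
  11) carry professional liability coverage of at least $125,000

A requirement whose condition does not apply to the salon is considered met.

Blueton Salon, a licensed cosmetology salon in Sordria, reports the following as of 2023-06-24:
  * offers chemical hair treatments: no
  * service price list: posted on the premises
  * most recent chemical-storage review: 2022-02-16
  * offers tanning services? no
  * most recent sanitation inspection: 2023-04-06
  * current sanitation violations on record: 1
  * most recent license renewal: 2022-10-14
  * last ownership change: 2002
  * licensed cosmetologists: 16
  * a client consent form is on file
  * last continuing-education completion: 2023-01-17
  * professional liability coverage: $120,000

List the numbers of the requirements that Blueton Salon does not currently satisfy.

1. chemical-storage review 493 days ago vs limit 540 → met
2. sanitation violations on record 1 ≤ 4 → met
3. continuing-education completion 158 days ago vs limit 180 → met
4. licensed cosmetologists 16 ≥ 8 → met
5. service price list present → met
6. condition 'offers tanning services' does not hold → requirement n/a → met
7. license renewal 253 days ago vs limit 270 → met
8. condition 'offers chemical hair treatments' does not hold → requirement n/a → met
9. client consent form present → met
10. sanitation inspection 79 days ago vs limit 90 → met
11. professional liability coverage $120,000 < $125,000 → not met
Not met: 11

11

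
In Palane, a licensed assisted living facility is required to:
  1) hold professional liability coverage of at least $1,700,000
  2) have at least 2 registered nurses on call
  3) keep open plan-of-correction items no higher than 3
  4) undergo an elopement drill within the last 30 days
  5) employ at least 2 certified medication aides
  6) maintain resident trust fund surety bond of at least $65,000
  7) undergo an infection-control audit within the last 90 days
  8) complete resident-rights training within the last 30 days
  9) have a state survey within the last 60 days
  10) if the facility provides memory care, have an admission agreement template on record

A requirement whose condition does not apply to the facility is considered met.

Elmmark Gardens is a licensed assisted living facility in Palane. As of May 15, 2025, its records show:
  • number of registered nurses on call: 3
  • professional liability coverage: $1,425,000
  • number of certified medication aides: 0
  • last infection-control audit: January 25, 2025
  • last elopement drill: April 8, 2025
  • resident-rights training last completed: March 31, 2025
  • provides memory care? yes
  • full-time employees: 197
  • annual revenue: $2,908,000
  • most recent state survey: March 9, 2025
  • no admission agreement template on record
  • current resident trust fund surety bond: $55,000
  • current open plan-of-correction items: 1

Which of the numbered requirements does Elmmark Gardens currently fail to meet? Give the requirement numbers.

1. professional liability coverage $1,425,000 < $1,700,000 → not met
2. registered nurses on call 3 ≥ 2 → met
3. open plan-of-correction items 1 ≤ 3 → met
4. elopement drill 37 days ago vs limit 30 → not met
5. certified medication aides 0 < 2 → not met
6. resident trust fund surety bond $55,000 < $65,000 → not met
7. infection-control audit 110 days ago vs limit 90 → not met
8. resident-rights training 45 days ago vs limit 30 → not met
9. state survey 67 days ago vs limit 60 → not met
10. condition 'provides memory care' holds; admission agreement template absent → not met
Not met: 1, 4, 5, 6, 7, 8, 9, 10

1, 4, 5, 6, 7, 8, 9, 10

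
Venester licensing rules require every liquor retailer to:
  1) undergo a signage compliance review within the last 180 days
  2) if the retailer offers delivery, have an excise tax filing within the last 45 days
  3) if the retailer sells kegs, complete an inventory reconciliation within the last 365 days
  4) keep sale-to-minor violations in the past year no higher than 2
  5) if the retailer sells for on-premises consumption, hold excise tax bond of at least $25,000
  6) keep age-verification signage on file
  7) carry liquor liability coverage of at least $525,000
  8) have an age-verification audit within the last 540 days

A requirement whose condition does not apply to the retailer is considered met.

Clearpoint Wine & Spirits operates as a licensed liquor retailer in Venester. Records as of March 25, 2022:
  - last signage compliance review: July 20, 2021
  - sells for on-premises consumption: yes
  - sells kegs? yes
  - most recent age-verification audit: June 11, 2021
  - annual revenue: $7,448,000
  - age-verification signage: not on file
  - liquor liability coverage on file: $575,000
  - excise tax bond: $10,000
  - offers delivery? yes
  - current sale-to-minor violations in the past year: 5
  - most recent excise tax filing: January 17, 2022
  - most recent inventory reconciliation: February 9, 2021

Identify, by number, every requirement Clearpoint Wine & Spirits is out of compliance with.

1, 2, 3, 4, 5, 6

1. signage compliance review 248 days ago vs limit 180 → not met
2. condition 'offers delivery' holds; excise tax filing 67 days ago vs limit 45 → not met
3. condition 'sells kegs' holds; inventory reconciliation 409 days ago vs limit 365 → not met
4. sale-to-minor violations in the past year 5 > 2 → not met
5. condition 'sells for on-premises consumption' holds; excise tax bond $10,000 < $25,000 → not met
6. age-verification signage absent → not met
7. liquor liability coverage $575,000 ≥ $525,000 → met
8. age-verification audit 287 days ago vs limit 540 → met
Not met: 1, 2, 3, 4, 5, 6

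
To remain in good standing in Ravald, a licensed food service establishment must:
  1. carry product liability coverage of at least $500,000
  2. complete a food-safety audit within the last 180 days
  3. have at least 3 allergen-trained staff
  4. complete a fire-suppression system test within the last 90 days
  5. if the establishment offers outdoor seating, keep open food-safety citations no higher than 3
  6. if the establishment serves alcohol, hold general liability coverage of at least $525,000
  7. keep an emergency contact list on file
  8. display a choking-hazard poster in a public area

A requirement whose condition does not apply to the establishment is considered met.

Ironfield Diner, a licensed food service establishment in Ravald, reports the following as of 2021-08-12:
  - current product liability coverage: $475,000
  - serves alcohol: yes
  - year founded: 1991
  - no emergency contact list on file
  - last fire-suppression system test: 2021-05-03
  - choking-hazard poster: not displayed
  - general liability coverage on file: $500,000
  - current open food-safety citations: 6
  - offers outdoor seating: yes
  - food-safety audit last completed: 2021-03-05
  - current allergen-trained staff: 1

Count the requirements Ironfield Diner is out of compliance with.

1. product liability coverage $475,000 < $500,000 → not met
2. food-safety audit 160 days ago vs limit 180 → met
3. allergen-trained staff 1 < 3 → not met
4. fire-suppression system test 101 days ago vs limit 90 → not met
5. condition 'offers outdoor seating' holds; open food-safety citations 6 > 3 → not met
6. condition 'serves alcohol' holds; general liability coverage $500,000 < $525,000 → not met
7. emergency contact list absent → not met
8. choking-hazard poster absent → not met
Not met: 7 of 8

7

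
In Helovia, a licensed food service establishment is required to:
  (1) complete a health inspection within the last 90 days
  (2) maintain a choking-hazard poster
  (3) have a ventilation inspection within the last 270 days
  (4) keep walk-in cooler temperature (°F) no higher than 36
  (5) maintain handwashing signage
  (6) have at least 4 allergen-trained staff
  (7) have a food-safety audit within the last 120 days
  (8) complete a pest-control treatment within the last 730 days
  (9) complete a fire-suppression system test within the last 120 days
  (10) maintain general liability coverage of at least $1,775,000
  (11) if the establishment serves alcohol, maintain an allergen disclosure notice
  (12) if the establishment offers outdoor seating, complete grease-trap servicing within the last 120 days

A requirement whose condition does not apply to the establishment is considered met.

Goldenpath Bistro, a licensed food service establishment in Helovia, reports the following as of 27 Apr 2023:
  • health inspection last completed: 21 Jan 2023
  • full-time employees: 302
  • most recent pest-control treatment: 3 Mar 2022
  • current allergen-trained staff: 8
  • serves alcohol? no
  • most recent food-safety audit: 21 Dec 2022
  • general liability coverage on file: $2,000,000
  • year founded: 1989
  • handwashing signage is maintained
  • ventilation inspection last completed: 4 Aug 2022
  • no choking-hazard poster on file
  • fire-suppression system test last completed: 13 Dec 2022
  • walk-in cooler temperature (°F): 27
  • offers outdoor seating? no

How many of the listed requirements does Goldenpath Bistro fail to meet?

4

1. health inspection 96 days ago vs limit 90 → not met
2. choking-hazard poster absent → not met
3. ventilation inspection 266 days ago vs limit 270 → met
4. walk-in cooler temperature (°F) 27 ≤ 36 → met
5. handwashing signage present → met
6. allergen-trained staff 8 ≥ 4 → met
7. food-safety audit 127 days ago vs limit 120 → not met
8. pest-control treatment 420 days ago vs limit 730 → met
9. fire-suppression system test 135 days ago vs limit 120 → not met
10. general liability coverage $2,000,000 ≥ $1,775,000 → met
11. condition 'serves alcohol' does not hold → requirement n/a → met
12. condition 'offers outdoor seating' does not hold → requirement n/a → met
Not met: 4 of 12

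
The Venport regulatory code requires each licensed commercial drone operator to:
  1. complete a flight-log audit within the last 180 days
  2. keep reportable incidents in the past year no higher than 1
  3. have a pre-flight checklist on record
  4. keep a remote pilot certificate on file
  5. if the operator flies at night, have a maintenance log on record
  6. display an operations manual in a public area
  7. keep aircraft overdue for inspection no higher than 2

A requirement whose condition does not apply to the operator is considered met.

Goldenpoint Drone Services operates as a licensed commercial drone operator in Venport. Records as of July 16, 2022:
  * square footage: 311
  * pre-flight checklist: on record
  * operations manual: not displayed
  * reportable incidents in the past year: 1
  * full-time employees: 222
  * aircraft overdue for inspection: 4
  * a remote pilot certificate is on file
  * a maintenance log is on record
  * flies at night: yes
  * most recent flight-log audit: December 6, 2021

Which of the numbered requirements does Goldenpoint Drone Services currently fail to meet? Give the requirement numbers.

1. flight-log audit 222 days ago vs limit 180 → not met
2. reportable incidents in the past year 1 ≤ 1 → met
3. pre-flight checklist present → met
4. remote pilot certificate present → met
5. condition 'flies at night' holds; maintenance log present → met
6. operations manual absent → not met
7. aircraft overdue for inspection 4 > 2 → not met
Not met: 1, 6, 7

1, 6, 7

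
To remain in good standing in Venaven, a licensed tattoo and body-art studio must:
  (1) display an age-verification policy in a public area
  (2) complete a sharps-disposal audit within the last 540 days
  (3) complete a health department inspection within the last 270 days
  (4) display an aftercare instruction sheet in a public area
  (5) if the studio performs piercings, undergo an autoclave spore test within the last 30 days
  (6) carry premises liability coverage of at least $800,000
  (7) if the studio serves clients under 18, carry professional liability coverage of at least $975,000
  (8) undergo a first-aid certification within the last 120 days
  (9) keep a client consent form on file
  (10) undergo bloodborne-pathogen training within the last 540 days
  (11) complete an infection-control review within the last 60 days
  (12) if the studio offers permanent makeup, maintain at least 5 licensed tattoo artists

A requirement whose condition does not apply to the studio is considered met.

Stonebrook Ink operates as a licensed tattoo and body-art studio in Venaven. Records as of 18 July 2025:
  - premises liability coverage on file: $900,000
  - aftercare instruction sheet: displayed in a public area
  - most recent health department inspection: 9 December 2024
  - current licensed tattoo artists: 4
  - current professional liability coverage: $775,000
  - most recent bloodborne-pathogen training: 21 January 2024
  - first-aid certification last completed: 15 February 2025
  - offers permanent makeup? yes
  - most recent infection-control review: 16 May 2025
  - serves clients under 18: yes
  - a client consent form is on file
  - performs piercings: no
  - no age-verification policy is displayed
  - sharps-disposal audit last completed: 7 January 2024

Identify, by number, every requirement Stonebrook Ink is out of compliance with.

1, 2, 7, 8, 10, 11, 12

1. age-verification policy absent → not met
2. sharps-disposal audit 558 days ago vs limit 540 → not met
3. health department inspection 221 days ago vs limit 270 → met
4. aftercare instruction sheet present → met
5. condition 'performs piercings' does not hold → requirement n/a → met
6. premises liability coverage $900,000 ≥ $800,000 → met
7. condition 'serves clients under 18' holds; professional liability coverage $775,000 < $975,000 → not met
8. first-aid certification 153 days ago vs limit 120 → not met
9. client consent form present → met
10. bloodborne-pathogen training 544 days ago vs limit 540 → not met
11. infection-control review 63 days ago vs limit 60 → not met
12. condition 'offers permanent makeup' holds; licensed tattoo artists 4 < 5 → not met
Not met: 1, 2, 7, 8, 10, 11, 12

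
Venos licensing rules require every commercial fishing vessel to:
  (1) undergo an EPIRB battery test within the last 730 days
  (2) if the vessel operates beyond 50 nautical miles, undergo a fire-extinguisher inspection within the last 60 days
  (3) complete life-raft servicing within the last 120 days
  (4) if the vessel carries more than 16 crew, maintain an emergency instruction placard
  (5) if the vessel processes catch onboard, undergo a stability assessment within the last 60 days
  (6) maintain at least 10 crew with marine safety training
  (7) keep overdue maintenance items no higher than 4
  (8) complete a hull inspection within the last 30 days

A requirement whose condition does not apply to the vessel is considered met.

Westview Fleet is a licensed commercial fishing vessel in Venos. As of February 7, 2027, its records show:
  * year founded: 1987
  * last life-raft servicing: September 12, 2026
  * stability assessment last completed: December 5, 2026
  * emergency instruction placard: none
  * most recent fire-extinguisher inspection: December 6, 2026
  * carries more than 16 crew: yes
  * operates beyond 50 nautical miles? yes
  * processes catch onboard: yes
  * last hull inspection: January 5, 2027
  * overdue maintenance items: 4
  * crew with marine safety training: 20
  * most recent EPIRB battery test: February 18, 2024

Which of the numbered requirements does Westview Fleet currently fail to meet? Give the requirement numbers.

1. EPIRB battery test 1085 days ago vs limit 730 → not met
2. condition 'operates beyond 50 nautical miles' holds; fire-extinguisher inspection 63 days ago vs limit 60 → not met
3. life-raft servicing 148 days ago vs limit 120 → not met
4. condition 'carries more than 16 crew' holds; emergency instruction placard absent → not met
5. condition 'processes catch onboard' holds; stability assessment 64 days ago vs limit 60 → not met
6. crew with marine safety training 20 ≥ 10 → met
7. overdue maintenance items 4 ≤ 4 → met
8. hull inspection 33 days ago vs limit 30 → not met
Not met: 1, 2, 3, 4, 5, 8

1, 2, 3, 4, 5, 8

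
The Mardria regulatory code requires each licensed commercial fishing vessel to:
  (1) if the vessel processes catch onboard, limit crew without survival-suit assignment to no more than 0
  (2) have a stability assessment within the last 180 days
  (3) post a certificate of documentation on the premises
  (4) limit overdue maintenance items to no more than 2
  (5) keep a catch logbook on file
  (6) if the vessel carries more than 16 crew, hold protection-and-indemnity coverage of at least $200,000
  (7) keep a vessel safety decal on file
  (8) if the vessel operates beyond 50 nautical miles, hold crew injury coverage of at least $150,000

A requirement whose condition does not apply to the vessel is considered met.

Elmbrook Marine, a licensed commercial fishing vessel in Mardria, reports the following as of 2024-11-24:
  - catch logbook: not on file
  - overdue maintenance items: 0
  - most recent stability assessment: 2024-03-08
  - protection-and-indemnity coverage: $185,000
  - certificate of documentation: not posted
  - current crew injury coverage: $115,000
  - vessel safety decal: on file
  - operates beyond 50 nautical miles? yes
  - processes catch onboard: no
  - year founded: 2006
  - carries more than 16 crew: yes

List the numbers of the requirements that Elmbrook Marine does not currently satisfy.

2, 3, 5, 6, 8

1. condition 'processes catch onboard' does not hold → requirement n/a → met
2. stability assessment 261 days ago vs limit 180 → not met
3. certificate of documentation absent → not met
4. overdue maintenance items 0 ≤ 2 → met
5. catch logbook absent → not met
6. condition 'carries more than 16 crew' holds; protection-and-indemnity coverage $185,000 < $200,000 → not met
7. vessel safety decal present → met
8. condition 'operates beyond 50 nautical miles' holds; crew injury coverage $115,000 < $150,000 → not met
Not met: 2, 3, 5, 6, 8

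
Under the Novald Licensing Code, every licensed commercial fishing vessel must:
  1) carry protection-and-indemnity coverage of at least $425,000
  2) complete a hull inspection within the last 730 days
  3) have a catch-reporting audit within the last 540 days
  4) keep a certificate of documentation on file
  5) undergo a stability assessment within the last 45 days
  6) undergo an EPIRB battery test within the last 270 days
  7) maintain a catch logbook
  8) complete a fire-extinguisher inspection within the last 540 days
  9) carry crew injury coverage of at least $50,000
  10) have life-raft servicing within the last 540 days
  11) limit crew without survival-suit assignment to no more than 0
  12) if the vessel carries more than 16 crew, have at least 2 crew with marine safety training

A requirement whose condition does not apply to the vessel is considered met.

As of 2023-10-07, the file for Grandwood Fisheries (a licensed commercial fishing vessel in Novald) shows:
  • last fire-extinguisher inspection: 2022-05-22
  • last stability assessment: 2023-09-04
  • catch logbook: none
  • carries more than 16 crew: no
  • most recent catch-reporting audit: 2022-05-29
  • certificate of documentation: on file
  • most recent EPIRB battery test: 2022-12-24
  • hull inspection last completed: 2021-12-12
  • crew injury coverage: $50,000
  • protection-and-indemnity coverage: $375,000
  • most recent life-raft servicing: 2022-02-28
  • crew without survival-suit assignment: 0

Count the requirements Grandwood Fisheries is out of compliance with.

1. protection-and-indemnity coverage $375,000 < $425,000 → not met
2. hull inspection 664 days ago vs limit 730 → met
3. catch-reporting audit 496 days ago vs limit 540 → met
4. certificate of documentation present → met
5. stability assessment 33 days ago vs limit 45 → met
6. EPIRB battery test 287 days ago vs limit 270 → not met
7. catch logbook absent → not met
8. fire-extinguisher inspection 503 days ago vs limit 540 → met
9. crew injury coverage $50,000 ≥ $50,000 → met
10. life-raft servicing 586 days ago vs limit 540 → not met
11. crew without survival-suit assignment 0 ≤ 0 → met
12. condition 'carries more than 16 crew' does not hold → requirement n/a → met
Not met: 4 of 12

4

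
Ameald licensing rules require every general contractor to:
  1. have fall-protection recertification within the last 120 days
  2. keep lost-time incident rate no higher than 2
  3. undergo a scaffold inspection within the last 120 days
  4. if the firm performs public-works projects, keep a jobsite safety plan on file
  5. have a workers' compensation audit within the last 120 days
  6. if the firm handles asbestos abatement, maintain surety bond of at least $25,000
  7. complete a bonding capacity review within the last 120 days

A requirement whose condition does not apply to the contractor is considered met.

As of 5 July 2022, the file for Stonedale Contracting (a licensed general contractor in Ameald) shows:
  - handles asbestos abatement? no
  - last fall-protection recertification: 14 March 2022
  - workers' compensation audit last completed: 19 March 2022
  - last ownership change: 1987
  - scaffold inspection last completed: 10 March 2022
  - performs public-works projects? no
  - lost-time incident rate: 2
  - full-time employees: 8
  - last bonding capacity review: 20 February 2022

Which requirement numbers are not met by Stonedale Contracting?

1. fall-protection recertification 113 days ago vs limit 120 → met
2. lost-time incident rate 2 ≤ 2 → met
3. scaffold inspection 117 days ago vs limit 120 → met
4. condition 'performs public-works projects' does not hold → requirement n/a → met
5. workers' compensation audit 108 days ago vs limit 120 → met
6. condition 'handles asbestos abatement' does not hold → requirement n/a → met
7. bonding capacity review 135 days ago vs limit 120 → not met
Not met: 7

7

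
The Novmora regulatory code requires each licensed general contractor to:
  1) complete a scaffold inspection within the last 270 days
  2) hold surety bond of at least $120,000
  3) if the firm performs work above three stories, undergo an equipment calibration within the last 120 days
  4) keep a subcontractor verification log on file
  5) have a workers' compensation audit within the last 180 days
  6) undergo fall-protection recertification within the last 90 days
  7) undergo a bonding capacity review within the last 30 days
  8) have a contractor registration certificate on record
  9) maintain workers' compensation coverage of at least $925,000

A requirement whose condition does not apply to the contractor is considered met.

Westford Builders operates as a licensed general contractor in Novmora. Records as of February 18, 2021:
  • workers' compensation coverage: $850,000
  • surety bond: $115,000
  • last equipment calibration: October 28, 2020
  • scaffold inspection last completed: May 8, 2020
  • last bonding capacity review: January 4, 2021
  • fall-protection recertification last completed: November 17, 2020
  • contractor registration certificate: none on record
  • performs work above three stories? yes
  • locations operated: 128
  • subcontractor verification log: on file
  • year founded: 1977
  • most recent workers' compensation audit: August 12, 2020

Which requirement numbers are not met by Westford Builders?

1, 2, 5, 6, 7, 8, 9

1. scaffold inspection 286 days ago vs limit 270 → not met
2. surety bond $115,000 < $120,000 → not met
3. condition 'performs work above three stories' holds; equipment calibration 113 days ago vs limit 120 → met
4. subcontractor verification log present → met
5. workers' compensation audit 190 days ago vs limit 180 → not met
6. fall-protection recertification 93 days ago vs limit 90 → not met
7. bonding capacity review 45 days ago vs limit 30 → not met
8. contractor registration certificate absent → not met
9. workers' compensation coverage $850,000 < $925,000 → not met
Not met: 1, 2, 5, 6, 7, 8, 9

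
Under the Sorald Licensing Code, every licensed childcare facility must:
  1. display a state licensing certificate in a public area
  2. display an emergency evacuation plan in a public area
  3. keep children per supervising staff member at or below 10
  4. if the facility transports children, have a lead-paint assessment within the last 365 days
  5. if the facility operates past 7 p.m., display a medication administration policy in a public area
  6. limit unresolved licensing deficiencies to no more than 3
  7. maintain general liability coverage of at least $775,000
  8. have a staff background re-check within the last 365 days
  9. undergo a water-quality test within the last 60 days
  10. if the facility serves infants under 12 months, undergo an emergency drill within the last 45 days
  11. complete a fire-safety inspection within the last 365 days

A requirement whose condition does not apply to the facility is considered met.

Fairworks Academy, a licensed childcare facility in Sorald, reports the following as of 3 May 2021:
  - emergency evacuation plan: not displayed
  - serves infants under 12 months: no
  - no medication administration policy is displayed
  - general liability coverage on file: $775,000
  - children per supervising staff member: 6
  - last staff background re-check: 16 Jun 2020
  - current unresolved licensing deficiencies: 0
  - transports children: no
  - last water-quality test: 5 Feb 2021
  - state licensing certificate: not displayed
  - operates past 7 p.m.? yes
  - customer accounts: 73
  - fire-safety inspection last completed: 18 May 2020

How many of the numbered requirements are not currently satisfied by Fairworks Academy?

4

1. state licensing certificate absent → not met
2. emergency evacuation plan absent → not met
3. children per supervising staff member 6 ≤ 10 → met
4. condition 'transports children' does not hold → requirement n/a → met
5. condition 'operates past 7 p.m.' holds; medication administration policy absent → not met
6. unresolved licensing deficiencies 0 ≤ 3 → met
7. general liability coverage $775,000 ≥ $775,000 → met
8. staff background re-check 321 days ago vs limit 365 → met
9. water-quality test 87 days ago vs limit 60 → not met
10. condition 'serves infants under 12 months' does not hold → requirement n/a → met
11. fire-safety inspection 350 days ago vs limit 365 → met
Not met: 4 of 11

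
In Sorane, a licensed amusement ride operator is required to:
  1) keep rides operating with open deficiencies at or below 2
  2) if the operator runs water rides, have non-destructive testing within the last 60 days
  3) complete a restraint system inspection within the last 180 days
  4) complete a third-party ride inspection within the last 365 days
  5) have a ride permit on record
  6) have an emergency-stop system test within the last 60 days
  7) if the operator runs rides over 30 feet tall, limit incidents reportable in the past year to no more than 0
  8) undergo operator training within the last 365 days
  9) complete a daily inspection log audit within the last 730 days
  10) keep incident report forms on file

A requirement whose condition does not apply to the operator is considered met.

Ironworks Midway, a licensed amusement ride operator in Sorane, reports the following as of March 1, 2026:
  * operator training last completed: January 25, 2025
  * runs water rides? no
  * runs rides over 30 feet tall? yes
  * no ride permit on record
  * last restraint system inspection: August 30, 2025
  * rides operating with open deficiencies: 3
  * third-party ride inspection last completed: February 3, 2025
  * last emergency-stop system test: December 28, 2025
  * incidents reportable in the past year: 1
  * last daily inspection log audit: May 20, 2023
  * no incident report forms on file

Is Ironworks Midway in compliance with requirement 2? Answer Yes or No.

Yes

2. condition 'runs water rides' does not hold → requirement n/a → met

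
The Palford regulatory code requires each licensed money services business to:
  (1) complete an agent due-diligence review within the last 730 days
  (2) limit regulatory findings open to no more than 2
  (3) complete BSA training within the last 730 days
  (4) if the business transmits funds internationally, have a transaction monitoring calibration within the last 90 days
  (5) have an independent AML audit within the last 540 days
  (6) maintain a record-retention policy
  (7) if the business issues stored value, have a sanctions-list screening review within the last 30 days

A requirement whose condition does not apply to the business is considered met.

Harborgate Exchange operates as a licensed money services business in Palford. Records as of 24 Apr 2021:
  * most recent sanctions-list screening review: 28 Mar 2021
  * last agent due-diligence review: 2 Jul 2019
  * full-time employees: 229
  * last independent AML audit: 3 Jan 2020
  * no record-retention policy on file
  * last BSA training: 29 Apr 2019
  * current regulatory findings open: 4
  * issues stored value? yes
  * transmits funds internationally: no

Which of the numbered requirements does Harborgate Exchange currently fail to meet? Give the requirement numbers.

1. agent due-diligence review 662 days ago vs limit 730 → met
2. regulatory findings open 4 > 2 → not met
3. BSA training 726 days ago vs limit 730 → met
4. condition 'transmits funds internationally' does not hold → requirement n/a → met
5. independent AML audit 477 days ago vs limit 540 → met
6. record-retention policy absent → not met
7. condition 'issues stored value' holds; sanctions-list screening review 27 days ago vs limit 30 → met
Not met: 2, 6

2, 6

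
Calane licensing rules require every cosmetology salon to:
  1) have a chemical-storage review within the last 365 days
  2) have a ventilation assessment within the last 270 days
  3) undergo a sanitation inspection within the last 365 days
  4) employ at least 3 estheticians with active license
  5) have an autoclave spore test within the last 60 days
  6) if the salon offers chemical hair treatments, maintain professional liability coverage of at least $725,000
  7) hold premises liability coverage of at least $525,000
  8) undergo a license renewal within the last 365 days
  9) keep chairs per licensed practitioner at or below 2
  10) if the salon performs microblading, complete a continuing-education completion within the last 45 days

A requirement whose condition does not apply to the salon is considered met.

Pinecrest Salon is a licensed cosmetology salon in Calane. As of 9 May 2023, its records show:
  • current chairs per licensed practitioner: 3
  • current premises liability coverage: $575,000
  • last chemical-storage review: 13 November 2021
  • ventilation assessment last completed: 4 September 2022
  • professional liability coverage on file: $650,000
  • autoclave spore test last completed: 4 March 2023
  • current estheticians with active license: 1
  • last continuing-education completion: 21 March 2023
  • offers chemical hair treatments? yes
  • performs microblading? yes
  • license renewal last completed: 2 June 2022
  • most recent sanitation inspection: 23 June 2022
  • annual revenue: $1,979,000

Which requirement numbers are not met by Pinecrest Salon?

1. chemical-storage review 542 days ago vs limit 365 → not met
2. ventilation assessment 247 days ago vs limit 270 → met
3. sanitation inspection 320 days ago vs limit 365 → met
4. estheticians with active license 1 < 3 → not met
5. autoclave spore test 66 days ago vs limit 60 → not met
6. condition 'offers chemical hair treatments' holds; professional liability coverage $650,000 < $725,000 → not met
7. premises liability coverage $575,000 ≥ $525,000 → met
8. license renewal 341 days ago vs limit 365 → met
9. chairs per licensed practitioner 3 > 2 → not met
10. condition 'performs microblading' holds; continuing-education completion 49 days ago vs limit 45 → not met
Not met: 1, 4, 5, 6, 9, 10

1, 4, 5, 6, 9, 10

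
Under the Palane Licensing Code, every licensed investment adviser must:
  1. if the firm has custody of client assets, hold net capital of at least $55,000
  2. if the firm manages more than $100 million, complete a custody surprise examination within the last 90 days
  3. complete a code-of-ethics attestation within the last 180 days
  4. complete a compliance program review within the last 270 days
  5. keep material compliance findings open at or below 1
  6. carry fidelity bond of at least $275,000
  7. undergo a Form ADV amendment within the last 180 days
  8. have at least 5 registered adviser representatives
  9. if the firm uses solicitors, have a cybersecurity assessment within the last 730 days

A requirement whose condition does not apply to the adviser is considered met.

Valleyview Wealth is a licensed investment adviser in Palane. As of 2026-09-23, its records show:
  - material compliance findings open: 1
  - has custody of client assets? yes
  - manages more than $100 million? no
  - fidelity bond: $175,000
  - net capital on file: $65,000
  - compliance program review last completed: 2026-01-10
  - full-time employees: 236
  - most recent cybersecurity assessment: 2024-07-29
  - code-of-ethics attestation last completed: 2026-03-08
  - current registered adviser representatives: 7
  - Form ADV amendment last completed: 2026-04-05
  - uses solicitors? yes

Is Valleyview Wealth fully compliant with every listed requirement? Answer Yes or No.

No

1. condition 'has custody of client assets' holds; net capital $65,000 ≥ $55,000 → met
2. condition 'manages more than $100 million' does not hold → requirement n/a → met
3. code-of-ethics attestation 199 days ago vs limit 180 → not met
4. compliance program review 256 days ago vs limit 270 → met
5. material compliance findings open 1 ≤ 1 → met
6. fidelity bond $175,000 < $275,000 → not met
7. Form ADV amendment 171 days ago vs limit 180 → met
8. registered adviser representatives 7 ≥ 5 → met
9. condition 'uses solicitors' holds; cybersecurity assessment 786 days ago vs limit 730 → not met
Not met: 3, 6, 9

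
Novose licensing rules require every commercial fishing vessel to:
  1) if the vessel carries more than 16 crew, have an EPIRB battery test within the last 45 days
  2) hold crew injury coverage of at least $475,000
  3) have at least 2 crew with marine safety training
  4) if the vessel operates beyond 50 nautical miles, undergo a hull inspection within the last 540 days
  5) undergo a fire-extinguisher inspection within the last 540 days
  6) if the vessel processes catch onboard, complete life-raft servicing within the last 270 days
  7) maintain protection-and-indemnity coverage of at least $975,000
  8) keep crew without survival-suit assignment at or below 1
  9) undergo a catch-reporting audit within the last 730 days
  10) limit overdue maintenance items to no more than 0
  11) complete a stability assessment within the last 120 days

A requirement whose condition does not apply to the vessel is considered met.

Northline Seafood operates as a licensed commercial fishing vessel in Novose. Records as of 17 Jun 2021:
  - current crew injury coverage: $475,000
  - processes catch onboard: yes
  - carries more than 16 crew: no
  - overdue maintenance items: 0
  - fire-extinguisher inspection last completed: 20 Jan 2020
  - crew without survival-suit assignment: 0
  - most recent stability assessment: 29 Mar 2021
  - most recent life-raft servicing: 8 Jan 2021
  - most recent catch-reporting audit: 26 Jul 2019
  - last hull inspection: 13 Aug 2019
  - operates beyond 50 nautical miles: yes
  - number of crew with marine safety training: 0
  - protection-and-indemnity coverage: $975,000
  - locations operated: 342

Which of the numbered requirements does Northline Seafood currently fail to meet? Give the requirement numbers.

3, 4

1. condition 'carries more than 16 crew' does not hold → requirement n/a → met
2. crew injury coverage $475,000 ≥ $475,000 → met
3. crew with marine safety training 0 < 2 → not met
4. condition 'operates beyond 50 nautical miles' holds; hull inspection 674 days ago vs limit 540 → not met
5. fire-extinguisher inspection 514 days ago vs limit 540 → met
6. condition 'processes catch onboard' holds; life-raft servicing 160 days ago vs limit 270 → met
7. protection-and-indemnity coverage $975,000 ≥ $975,000 → met
8. crew without survival-suit assignment 0 ≤ 1 → met
9. catch-reporting audit 692 days ago vs limit 730 → met
10. overdue maintenance items 0 ≤ 0 → met
11. stability assessment 80 days ago vs limit 120 → met
Not met: 3, 4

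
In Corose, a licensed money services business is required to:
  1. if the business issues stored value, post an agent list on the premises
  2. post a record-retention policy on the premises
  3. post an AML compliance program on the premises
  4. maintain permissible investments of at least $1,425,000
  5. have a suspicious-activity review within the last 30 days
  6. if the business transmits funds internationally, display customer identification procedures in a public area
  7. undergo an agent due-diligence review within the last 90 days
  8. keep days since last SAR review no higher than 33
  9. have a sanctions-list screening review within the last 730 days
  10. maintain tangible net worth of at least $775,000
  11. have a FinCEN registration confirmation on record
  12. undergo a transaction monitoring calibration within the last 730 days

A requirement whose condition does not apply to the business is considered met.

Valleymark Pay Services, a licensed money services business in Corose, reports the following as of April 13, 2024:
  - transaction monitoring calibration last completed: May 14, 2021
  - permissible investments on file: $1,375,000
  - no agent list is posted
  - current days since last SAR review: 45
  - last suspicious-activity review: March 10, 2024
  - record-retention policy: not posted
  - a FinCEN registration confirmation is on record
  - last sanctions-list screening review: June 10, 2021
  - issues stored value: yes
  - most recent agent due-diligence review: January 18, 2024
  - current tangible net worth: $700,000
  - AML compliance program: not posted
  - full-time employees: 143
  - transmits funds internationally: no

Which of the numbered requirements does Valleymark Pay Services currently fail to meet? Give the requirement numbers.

1, 2, 3, 4, 5, 8, 9, 10, 12

1. condition 'issues stored value' holds; agent list absent → not met
2. record-retention policy absent → not met
3. AML compliance program absent → not met
4. permissible investments $1,375,000 < $1,425,000 → not met
5. suspicious-activity review 34 days ago vs limit 30 → not met
6. condition 'transmits funds internationally' does not hold → requirement n/a → met
7. agent due-diligence review 86 days ago vs limit 90 → met
8. days since last SAR review 45 > 33 → not met
9. sanctions-list screening review 1038 days ago vs limit 730 → not met
10. tangible net worth $700,000 < $775,000 → not met
11. FinCEN registration confirmation present → met
12. transaction monitoring calibration 1065 days ago vs limit 730 → not met
Not met: 1, 2, 3, 4, 5, 8, 9, 10, 12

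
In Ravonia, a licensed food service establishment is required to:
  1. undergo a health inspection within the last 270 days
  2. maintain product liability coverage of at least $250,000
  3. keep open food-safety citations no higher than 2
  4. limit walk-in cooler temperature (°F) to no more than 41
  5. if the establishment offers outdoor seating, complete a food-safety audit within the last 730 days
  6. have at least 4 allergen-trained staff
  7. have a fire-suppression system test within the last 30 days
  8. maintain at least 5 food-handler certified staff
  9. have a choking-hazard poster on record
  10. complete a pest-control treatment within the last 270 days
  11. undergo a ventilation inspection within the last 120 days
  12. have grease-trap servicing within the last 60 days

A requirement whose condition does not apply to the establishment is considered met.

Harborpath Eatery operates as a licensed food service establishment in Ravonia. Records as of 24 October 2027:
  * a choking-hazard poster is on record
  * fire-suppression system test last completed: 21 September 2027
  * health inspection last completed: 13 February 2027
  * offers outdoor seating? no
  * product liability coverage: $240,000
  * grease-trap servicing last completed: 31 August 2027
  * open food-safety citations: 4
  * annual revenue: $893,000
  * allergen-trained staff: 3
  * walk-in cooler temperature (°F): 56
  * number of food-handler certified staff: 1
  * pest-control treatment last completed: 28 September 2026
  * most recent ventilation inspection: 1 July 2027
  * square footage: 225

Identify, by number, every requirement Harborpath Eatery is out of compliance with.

2, 3, 4, 6, 7, 8, 10

1. health inspection 253 days ago vs limit 270 → met
2. product liability coverage $240,000 < $250,000 → not met
3. open food-safety citations 4 > 2 → not met
4. walk-in cooler temperature (°F) 56 > 41 → not met
5. condition 'offers outdoor seating' does not hold → requirement n/a → met
6. allergen-trained staff 3 < 4 → not met
7. fire-suppression system test 33 days ago vs limit 30 → not met
8. food-handler certified staff 1 < 5 → not met
9. choking-hazard poster present → met
10. pest-control treatment 391 days ago vs limit 270 → not met
11. ventilation inspection 115 days ago vs limit 120 → met
12. grease-trap servicing 54 days ago vs limit 60 → met
Not met: 2, 3, 4, 6, 7, 8, 10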